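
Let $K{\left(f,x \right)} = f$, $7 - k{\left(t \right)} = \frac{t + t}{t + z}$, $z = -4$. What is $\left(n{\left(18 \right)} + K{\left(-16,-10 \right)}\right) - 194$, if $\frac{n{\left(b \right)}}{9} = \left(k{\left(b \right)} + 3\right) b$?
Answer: $\frac{6954}{7} \approx 993.43$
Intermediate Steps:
$k{\left(t \right)} = 7 - \frac{2 t}{-4 + t}$ ($k{\left(t \right)} = 7 - \frac{t + t}{t - 4} = 7 - \frac{2 t}{-4 + t}$)
$n{\left(b \right)} = 9 b \left(3 + \frac{-28 + 5 b}{-4 + b}\right)$ ($n{\left(b \right)} = 9 \left(\frac{-28 + 5 b}{-4 + b} + 3\right) b = 9 \left(3 + \frac{-28 + 5 b}{-4 + b}\right) b = 9 b \left(3 + \frac{-28 + 5 b}{-4 + b}\right)$)
$\left(n{\left(18 \right)} + K{\left(-16,-10 \right)}\right) - 194 = \left(72 \cdot 18 \frac{1}{-4 + 18} \left(-5 + 18\right) - 16\right) - 194 = \left(72 \cdot 18 \cdot \frac{1}{14} \cdot 13 - 16\right) - 194 = \left(\frac{8424}{7} - 16\right) - 194 = \frac{8312}{7} - 194 = \frac{6954}{7}$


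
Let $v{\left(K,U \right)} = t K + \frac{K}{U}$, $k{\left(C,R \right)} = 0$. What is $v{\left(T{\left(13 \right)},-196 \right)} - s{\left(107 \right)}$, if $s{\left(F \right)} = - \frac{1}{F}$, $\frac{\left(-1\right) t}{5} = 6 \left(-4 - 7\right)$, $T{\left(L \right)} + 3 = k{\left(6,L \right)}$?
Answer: $- \frac{20761763}{20972} \approx -989.98$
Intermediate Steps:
$T{\left(L \right)} = -3$ ($T{\left(L \right)} = -3 + 0 = -3$)
$t = 330$ ($t = - 5 \cdot 6 \left(-4 - 7\right) = - 5 \cdot 6 \left(-11\right) = \left(-5\right) \left(-66\right) = 330$)
$v{\left(K,U \right)} = 330 K + \frac{K}{U}$
$v{\left(T{\left(13 \right)},-196 \right)} - s{\left(107 \right)} = \left(330 \left(-3\right) - \frac{3}{-196}\right) - - \frac{1}{107} = \left(-990 - - \frac{3}{196}\right) - \left(-1\right) \frac{1}{107} = \left(-990 + \frac{3}{196}\right) - - \frac{1}{107} = - \frac{194037}{196} + \frac{1}{107} = - \frac{20761763}{20972}$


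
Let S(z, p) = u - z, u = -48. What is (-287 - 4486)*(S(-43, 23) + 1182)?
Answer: -5617821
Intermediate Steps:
S(z, p) = -48 - z
(-287 - 4486)*(S(-43, 23) + 1182) = (-287 - 4486)*((-48 - 1*(-43)) + 1182) = -4773*((-48 + 43) + 1182) = -4773*(-5 + 1182) = -4773*1177 = -5617821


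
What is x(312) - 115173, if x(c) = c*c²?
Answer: 30256155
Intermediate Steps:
x(c) = c³
x(312) - 115173 = 312³ - 115173 = 30371328 - 115173 = 30256155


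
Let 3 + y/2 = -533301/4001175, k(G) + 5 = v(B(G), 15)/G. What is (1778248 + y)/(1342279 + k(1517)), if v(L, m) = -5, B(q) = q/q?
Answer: 3597846836624572/2715770393947425 ≈ 1.3248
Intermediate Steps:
B(q) = 1
k(G) = -5 - 5/G
y = -8357884/1333725 (y = -6 + 2*(-533301/4001175) = -6 + 2*(-533301*1/4001175) = -6 + 2*(-177767/1333725) = -6 - 355534/1333725 = -8357884/1333725 ≈ -6.2666)
(1778248 + y)/(1342279 + k(1517)) = (1778248 - 8357884/1333725)/(1342279 + (-5 - 5/1517)) = 2371685455916/(1333725*(1342279 + (-5 - 5*1/1517))) = 2371685455916/(1333725*(1342279 + (-5 - 5/1517))) = 2371685455916/(1333725*(1342279 - 7590/1517)) = 2371685455916/(1333725*(2036229653/1517)) = (2371685455916/1333725)*(1517/2036229653) = 3597846836624572/2715770393947425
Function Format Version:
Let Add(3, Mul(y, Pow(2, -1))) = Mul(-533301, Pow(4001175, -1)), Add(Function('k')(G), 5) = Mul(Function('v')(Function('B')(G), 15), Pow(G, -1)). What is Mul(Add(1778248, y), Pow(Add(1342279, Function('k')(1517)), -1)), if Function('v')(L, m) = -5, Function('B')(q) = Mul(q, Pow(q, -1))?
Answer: Rational(3597846836624572, 2715770393947425) ≈ 1.3248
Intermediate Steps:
Function('B')(q) = 1
Function('k')(G) = Add(-5, Mul(-5, Pow(G, -1)))
y = Rational(-8357884, 1333725) (y = Add(-6, Mul(2, Mul(-533301, Pow(4001175, -1)))) = Add(-6, Mul(2, Mul(-533301, Rational(1, 4001175)))) = Add(-6, Mul(2, Rational(-177767, 1333725))) = Add(-6, Rational(-355534, 1333725)) = Rational(-8357884, 1333725) ≈ -6.2666)
Mul(Add(1778248, y), Pow(Add(1342279, Function('k')(1517)), -1)) = Mul(Add(1778248, Rational(-8357884, 1333725)), Pow(Add(1342279, Add(-5, Mul(-5, Pow(1517, -1)))), -1)) = Mul(Rational(2371685455916, 1333725), Pow(Add(1342279, Add(-5, Mul(-5, Rational(1, 1517)))), -1)) = Mul(Rational(2371685455916, 1333725), Pow(Add(1342279, Add(-5, Rational(-5, 1517))), -1)) = Mul(Rational(2371685455916, 1333725), Pow(Add(1342279, Rational(-7590, 1517)), -1)) = Mul(Rational(2371685455916, 1333725), Pow(Rational(2036229653, 1517), -1)) = Mul(Rational(2371685455916, 1333725), Rational(1517, 2036229653)) = Rational(3597846836624572, 2715770393947425)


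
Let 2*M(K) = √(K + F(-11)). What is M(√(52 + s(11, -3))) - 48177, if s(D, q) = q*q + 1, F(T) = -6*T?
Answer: -48177 + √(66 + √62)/2 ≈ -48173.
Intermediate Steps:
s(D, q) = 1 + q² (s(D, q) = q² + 1 = 1 + q²)
M(K) = √(66 + K)/2 (M(K) = √(K - 6*(-11))/2 = √(K + 66)/2 = √(66 + K)/2)
M(√(52 + s(11, -3))) - 48177 = √(66 + √(52 + (1 + (-3)²)))/2 - 48177 = √(66 + √(52 + (1 + 9)))/2 - 48177 = √(66 + √(52 + 10))/2 - 48177 = √(66 + √62)/2 - 48177 = -48177 + √(66 + √62)/2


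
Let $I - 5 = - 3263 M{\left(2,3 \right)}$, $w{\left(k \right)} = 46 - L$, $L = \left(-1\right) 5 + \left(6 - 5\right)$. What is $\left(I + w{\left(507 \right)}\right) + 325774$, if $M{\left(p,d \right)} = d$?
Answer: $316040$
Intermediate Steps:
$L = -4$ ($L = -5 + \left(6 - 5\right) = -5 + 1 = -4$)
$w{\left(k \right)} = 50$ ($w{\left(k \right)} = 46 - -4 = 46 + 4 = 50$)
$I = -9784$ ($I = 5 - 9789 = -9784$)
$\left(I + w{\left(507 \right)}\right) + 325774 = \left(-9784 + 50\right) + 325774 = -9734 + 325774 = 316040$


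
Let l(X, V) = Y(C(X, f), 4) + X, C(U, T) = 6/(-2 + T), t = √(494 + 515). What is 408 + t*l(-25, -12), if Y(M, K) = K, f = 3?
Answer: 408 - 21*√1009 ≈ -259.06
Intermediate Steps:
t = √1009 ≈ 31.765
C(U, T) = 6/(-2 + T)
l(X, V) = 4 + X
408 + t*l(-25, -12) = 408 + √1009*(4 - 25) = 408 + √1009*(-21) = 408 - 21*√1009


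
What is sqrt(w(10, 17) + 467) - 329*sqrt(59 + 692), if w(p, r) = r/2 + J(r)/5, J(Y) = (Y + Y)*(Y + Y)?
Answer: -329*sqrt(751) + sqrt(70670)/10 ≈ -8989.5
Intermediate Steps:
J(Y) = 4*Y**2 (J(Y) = (2*Y)*(2*Y) = 4*Y**2)
w(p, r) = r/2 + 4*r**2/5 (w(p, r) = r/2 + (4*r**2)/5 = r*(1/2) + (4*r**2)*(1/5) = r/2 + 4*r**2/5)
sqrt(w(10, 17) + 467) - 329*sqrt(59 + 692) = sqrt((1/10)*17*(5 + 8*17) + 467) - 329*sqrt(59 + 692) = sqrt((1/10)*17*(5 + 136) + 467) - 329*sqrt(751) = sqrt((1/10)*17*141 + 467) - 329*sqrt(751) = sqrt(2397/10 + 467) - 329*sqrt(751) = sqrt(7067/10) - 329*sqrt(751) = sqrt(70670)/10 - 329*sqrt(751) = -329*sqrt(751) + sqrt(70670)/10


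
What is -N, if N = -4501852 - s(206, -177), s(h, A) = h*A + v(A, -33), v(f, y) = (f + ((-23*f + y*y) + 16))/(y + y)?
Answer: 294710741/66 ≈ 4.4653e+6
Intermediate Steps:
v(f, y) = (16 + y² - 22*f)/(2*y) (v(f, y) = (f + ((-23*f + y²) + 16))/((2*y)) = (f + ((y² - 23*f) + 16))*(1/(2*y)) = (f + (16 + y² - 23*f))*(1/(2*y)) = (16 + y² - 22*f)*(1/(2*y)) = (16 + y² - 22*f)/(2*y))
s(h, A) = -1105/66 + A/3 + A*h (s(h, A) = h*A + (½)*(16 + (-33)² - 22*A)/(-33) = A*h + (½)*(-1/33)*(16 + 1089 - 22*A) = A*h + (½)*(-1/33)*(1105 - 22*A) = A*h + (-1105/66 + A/3) = -1105/66 + A/3 + A*h)
N = -294710741/66 (N = -4501852 - (-1105/66 + (⅓)*(-177) - 177*206) = -4501852 - (-1105/66 - 59 - 36462) = -4501852 - 1*(-2411491/66) = -4501852 + 2411491/66 = -294710741/66 ≈ -4.4653e+6)
-N = -1*(-294710741/66) = 294710741/66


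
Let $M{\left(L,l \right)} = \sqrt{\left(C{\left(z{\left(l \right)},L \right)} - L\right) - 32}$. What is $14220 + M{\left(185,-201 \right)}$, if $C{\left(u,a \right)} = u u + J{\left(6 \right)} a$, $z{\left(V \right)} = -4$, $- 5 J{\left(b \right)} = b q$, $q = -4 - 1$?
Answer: $14220 + 3 \sqrt{101} \approx 14250.0$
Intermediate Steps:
$q = -5$ ($q = -4 - 1 = -5$)
$J{\left(b \right)} = b$ ($J{\left(b \right)} = - \frac{b \left(-5\right)}{5} = - \frac{\left(-5\right) b}{5} = b$)
$C{\left(u,a \right)} = u^{2} + 6 a$ ($C{\left(u,a \right)} = u u + 6 a = u^{2} + 6 a$)
$M{\left(L,l \right)} = \sqrt{-16 + 5 L}$ ($M{\left(L,l \right)} = \sqrt{\left(\left(\left(-4\right)^{2} + 6 L\right) - L\right) - 32} = \sqrt{\left(\left(16 + 6 L\right) - L\right) - 32} = \sqrt{\left(16 + 5 L\right) - 32} = \sqrt{-16 + 5 L}$)
$14220 + M{\left(185,-201 \right)} = 14220 + \sqrt{-16 + 5 \cdot 185} = 14220 + \sqrt{-16 + 925} = 14220 + \sqrt{909} = 14220 + 3 \sqrt{101}$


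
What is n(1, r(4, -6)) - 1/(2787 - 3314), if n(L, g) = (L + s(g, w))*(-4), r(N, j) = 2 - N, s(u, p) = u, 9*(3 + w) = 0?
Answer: 2109/527 ≈ 4.0019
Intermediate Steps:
w = -3 (w = -3 + (1/9)*0 = -3 + 0 = -3)
n(L, g) = -4*L - 4*g (n(L, g) = (L + g)*(-4) = -4*L - 4*g)
n(1, r(4, -6)) - 1/(2787 - 3314) = (-4*1 - 4*(2 - 1*4)) - 1/(2787 - 3314) = (-4 - 4*(2 - 4)) - 1/(-527) = (-4 - 4*(-2)) - 1*(-1/527) = (-4 + 8) + 1/527 = 4 + 1/527 = 2109/527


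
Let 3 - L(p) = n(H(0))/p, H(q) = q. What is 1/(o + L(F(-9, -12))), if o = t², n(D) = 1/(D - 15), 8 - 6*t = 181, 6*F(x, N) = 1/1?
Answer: 180/150257 ≈ 0.0011979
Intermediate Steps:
F(x, N) = ⅙ (F(x, N) = (1/1)/6 = (1*1)/6 = (⅙)*1 = ⅙)
t = -173/6 (t = 4/3 - ⅙*181 = 4/3 - 181/6 = -173/6 ≈ -28.833)
n(D) = 1/(-15 + D)
o = 29929/36 (o = (-173/6)² = 29929/36 ≈ 831.36)
L(p) = 3 + 1/(15*p) (L(p) = 3 - 1/((-15 + 0)*p) = 3 - 1/((-15)*p) = 3 - (-1)/(15*p) = 3 + 1/(15*p))
1/(o + L(F(-9, -12))) = 1/(29929/36 + (3 + 1/(15*(⅙)))) = 1/(29929/36 + (3 + (1/15)*6)) = 1/(29929/36 + (3 + ⅖)) = 1/(29929/36 + 17/5) = 1/(150257/180) = 180/150257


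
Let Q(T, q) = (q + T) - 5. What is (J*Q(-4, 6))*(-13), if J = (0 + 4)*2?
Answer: 312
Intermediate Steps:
Q(T, q) = -5 + T + q (Q(T, q) = (T + q) - 5 = -5 + T + q)
J = 8 (J = 4*2 = 8)
(J*Q(-4, 6))*(-13) = (8*(-5 - 4 + 6))*(-13) = (8*(-3))*(-13) = -24*(-13) = 312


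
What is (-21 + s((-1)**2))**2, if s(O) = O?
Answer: 400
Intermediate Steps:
(-21 + s((-1)**2))**2 = (-21 + (-1)**2)**2 = (-21 + 1)**2 = (-20)**2 = 400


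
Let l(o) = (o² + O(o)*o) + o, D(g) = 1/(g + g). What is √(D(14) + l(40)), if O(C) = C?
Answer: √635047/14 ≈ 56.921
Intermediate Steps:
D(g) = 1/(2*g)
l(o) = o + 2*o² (l(o) = (o² + o*o) + o = (o² + o²) + o = 2*o² + o = o + 2*o²)
√(D(14) + l(40)) = √((½)/14 + 40*(1 + 2*40)) = √((½)*(1/14) + 40*(1 + 80)) = √(1/28 + 40*81) = √(1/28 + 3240) = √(90721/28) = √635047/14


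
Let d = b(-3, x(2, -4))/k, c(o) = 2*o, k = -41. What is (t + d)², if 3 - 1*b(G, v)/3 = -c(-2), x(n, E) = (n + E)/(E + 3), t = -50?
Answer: 4190209/1681 ≈ 2492.7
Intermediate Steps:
x(n, E) = (E + n)/(3 + E)
b(G, v) = -3 (b(G, v) = 9 - (-3)*2*(-2) = 9 - (-3)*(-4) = 9 - 3*4 = 9 - 12 = -3)
d = 3/41 (d = -3/(-41) = -3*(-1/41) = 3/41 ≈ 0.073171)
(t + d)² = (-50 + 3/41)² = (-2047/41)² = 4190209/1681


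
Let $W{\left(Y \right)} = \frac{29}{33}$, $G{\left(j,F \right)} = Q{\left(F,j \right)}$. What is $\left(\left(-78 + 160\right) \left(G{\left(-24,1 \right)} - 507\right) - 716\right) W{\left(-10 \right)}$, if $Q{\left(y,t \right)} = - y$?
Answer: $-37236$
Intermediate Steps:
$G{\left(j,F \right)} = - F$
$W{\left(Y \right)} = \frac{29}{33}$ ($W{\left(Y \right)} = 29 \cdot \frac{1}{33} = \frac{29}{33}$)
$\left(\left(-78 + 160\right) \left(G{\left(-24,1 \right)} - 507\right) - 716\right) W{\left(-10 \right)} = \left(\left(-78 + 160\right) \left(\left(-1\right) 1 - 507\right) - 716\right) \frac{29}{33} = \left(82 \left(-1 - 507\right) - 716\right) \frac{29}{33} = \left(82 \left(-508\right) - 716\right) \frac{29}{33} = \left(-41656 - 716\right) \frac{29}{33} = \left(-42372\right) \frac{29}{33} = -37236$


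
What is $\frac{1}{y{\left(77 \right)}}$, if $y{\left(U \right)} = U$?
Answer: $\frac{1}{77} \approx 0.012987$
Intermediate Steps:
$\frac{1}{y{\left(77 \right)}} = \frac{1}{77}$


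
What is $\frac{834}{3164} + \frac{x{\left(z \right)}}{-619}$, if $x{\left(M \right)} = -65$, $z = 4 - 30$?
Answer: $\frac{360953}{979258} \approx 0.3686$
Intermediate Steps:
$z = -26$ ($z = 4 - 30 = -26$)
$\frac{834}{3164} + \frac{x{\left(z \right)}}{-619} = \frac{834}{3164} - \frac{65}{-619} = 834 \cdot \frac{1}{3164} - - \frac{65}{619} = \frac{417}{1582} + \frac{65}{619} = \frac{360953}{979258}$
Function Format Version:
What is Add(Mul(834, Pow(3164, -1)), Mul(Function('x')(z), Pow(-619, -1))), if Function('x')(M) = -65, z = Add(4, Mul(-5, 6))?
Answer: Rational(360953, 979258) ≈ 0.36860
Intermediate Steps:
z = -26 (z = Add(4, -30) = -26)
Add(Mul(834, Pow(3164, -1)), Mul(Function('x')(z), Pow(-619, -1))) = Add(Mul(834, Pow(3164, -1)), Mul(-65, Pow(-619, -1))) = Add(Mul(834, Rational(1, 3164)), Mul(-65, Rational(-1, 619))) = Add(Rational(417, 1582), Rational(65, 619)) = Rational(360953, 979258)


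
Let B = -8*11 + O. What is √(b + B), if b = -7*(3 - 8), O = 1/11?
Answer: I*√6402/11 ≈ 7.2739*I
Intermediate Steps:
O = 1/11 ≈ 0.090909
b = 35 (b = -7*(-5) = 35)
B = -967/11 (B = -8*11 + 1/11 = -88 + 1/11 = -967/11 ≈ -87.909)
√(b + B) = √(35 - 967/11) = √(-582/11) = I*√6402/11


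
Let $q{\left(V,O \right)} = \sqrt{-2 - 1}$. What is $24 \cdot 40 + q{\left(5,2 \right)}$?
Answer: $960 + i \sqrt{3} \approx 960.0 + 1.732 i$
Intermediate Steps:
$q{\left(V,O \right)} = i \sqrt{3}$ ($q{\left(V,O \right)} = \sqrt{-3} = i \sqrt{3}$)
$24 \cdot 40 + q{\left(5,2 \right)} = 24 \cdot 40 + i \sqrt{3} = 960 + i \sqrt{3}$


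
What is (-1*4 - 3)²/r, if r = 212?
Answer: 49/212 ≈ 0.23113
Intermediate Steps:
(-1*4 - 3)²/r = (-1*4 - 3)²/212 = (-4 - 3)²*(1/212) = (-7)²*(1/212) = 49*(1/212) = 49/212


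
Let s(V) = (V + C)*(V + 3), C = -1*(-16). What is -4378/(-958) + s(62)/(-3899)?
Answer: 6106381/1867621 ≈ 3.2696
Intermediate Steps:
C = 16
s(V) = (3 + V)*(16 + V) (s(V) = (V + 16)*(V + 3) = (16 + V)*(3 + V) = (3 + V)*(16 + V))
-4378/(-958) + s(62)/(-3899) = -4378/(-958) + (48 + 62² + 19*62)/(-3899) = -4378*(-1/958) + (48 + 3844 + 1178)*(-1/3899) = 2189/479 + 5070*(-1/3899) = 2189/479 - 5070/3899 = 6106381/1867621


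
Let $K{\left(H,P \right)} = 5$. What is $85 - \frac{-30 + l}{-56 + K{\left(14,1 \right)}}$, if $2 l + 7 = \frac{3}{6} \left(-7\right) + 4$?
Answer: $\frac{17207}{204} \approx 84.348$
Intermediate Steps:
$l = - \frac{13}{4}$ ($l = - \frac{7}{2} + \frac{\frac{3}{6} \left(-7\right) + 4}{2} = - \frac{7}{2} + \frac{3 \cdot \frac{1}{6} \left(-7\right) + 4}{2} = - \frac{7}{2} + \frac{\frac{1}{2} \left(-7\right) + 4}{2} = - \frac{7}{2} + \frac{- \frac{7}{2} + 4}{2} = - \frac{7}{2} + \frac{1}{2} \cdot \frac{1}{2} = - \frac{7}{2} + \frac{1}{4} = - \frac{13}{4} \approx -3.25$)
$85 - \frac{-30 + l}{-56 + K{\left(14,1 \right)}} = 85 - \frac{-30 - \frac{13}{4}}{-56 + 5} = 85 - - \frac{133}{4 \left(-51\right)} = 85 - \left(- \frac{133}{4}\right) \left(- \frac{1}{51}\right) = 85 - \frac{133}{204} = \frac{17207}{204}$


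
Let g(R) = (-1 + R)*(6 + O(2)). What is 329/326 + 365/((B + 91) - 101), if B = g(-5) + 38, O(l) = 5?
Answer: -26622/3097 ≈ -8.5961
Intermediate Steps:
g(R) = -11 + 11*R (g(R) = (-1 + R)*(6 + 5) = (-1 + R)*11 = -11 + 11*R)
B = -28 (B = (-11 + 11*(-5)) + 38 = (-11 - 55) + 38 = -66 + 38 = -28)
329/326 + 365/((B + 91) - 101) = 329/326 + 365/((-28 + 91) - 101) = 329*(1/326) + 365/(63 - 101) = 329/326 + 365/(-38) = 329/326 + 365*(-1/38) = 329/326 - 365/38 = -26622/3097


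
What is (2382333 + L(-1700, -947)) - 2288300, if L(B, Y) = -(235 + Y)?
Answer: 94745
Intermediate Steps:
L(B, Y) = -235 - Y
(2382333 + L(-1700, -947)) - 2288300 = (2382333 + (-235 - 1*(-947))) - 2288300 = (2382333 + (-235 + 947)) - 2288300 = (2382333 + 712) - 2288300 = 2383045 - 2288300 = 94745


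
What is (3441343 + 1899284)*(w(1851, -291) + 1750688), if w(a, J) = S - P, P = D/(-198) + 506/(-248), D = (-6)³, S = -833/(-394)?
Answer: 2512362823978841775/268708 ≈ 9.3498e+12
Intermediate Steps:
S = 833/394 (S = -833*(-1/394) = 833/394 ≈ 2.1142)
D = -216
P = -1295/1364 (P = -216/(-198) + 506/(-248) = -216*(-1/198) + 506*(-1/248) = 12/11 - 253/124 = -1295/1364 ≈ -0.94941)
w(a, J) = 823221/268708 (w(a, J) = 833/394 - 1*(-1295/1364) = 833/394 + 1295/1364 = 823221/268708)
(3441343 + 1899284)*(w(1851, -291) + 1750688) = (3441343 + 1899284)*(823221/268708 + 1750688) = 5340627*(470424694325/268708) = 2512362823978841775/268708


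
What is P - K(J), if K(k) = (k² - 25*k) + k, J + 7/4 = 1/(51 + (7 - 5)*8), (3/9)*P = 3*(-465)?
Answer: -303790545/71824 ≈ -4229.6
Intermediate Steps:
P = -4185 (P = 3*(3*(-465)) = 3*(-1395) = -4185)
J = -465/268 (J = -7/4 + 1/(51 + (7 - 5)*8) = -7/4 + 1/(51 + 2*8) = -7/4 + 1/(51 + 16) = -7/4 + 1/67 = -465/268 ≈ -1.7351)
K(k) = k² - 24*k
P - K(J) = -4185 - (-465)*(-24 - 465/268)/268 = -4185 - (-465)*(-6897)/(268*268) = -4185 - 1*3207105/71824 = -4185 - 3207105/71824 = -303790545/71824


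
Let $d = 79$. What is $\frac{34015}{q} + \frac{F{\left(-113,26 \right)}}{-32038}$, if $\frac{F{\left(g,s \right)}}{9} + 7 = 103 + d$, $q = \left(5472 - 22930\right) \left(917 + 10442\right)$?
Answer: $- \frac{78355203055}{1588327277509} \approx -0.049332$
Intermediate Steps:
$q = -198305422$ ($q = \left(-17458\right) 11359 = -198305422$)
$F{\left(g,s \right)} = 1575$ ($F{\left(g,s \right)} = -63 + 9 \left(103 + 79\right) = -63 + 9 \cdot 182 = -63 + 1638 = 1575$)
$\frac{34015}{q} + \frac{F{\left(-113,26 \right)}}{-32038} = \frac{34015}{-198305422} + \frac{1575}{-32038} = 34015 \left(- \frac{1}{198305422}\right) + 1575 \left(- \frac{1}{32038}\right) = - \frac{34015}{198305422} - \frac{1575}{32038} = - \frac{78355203055}{1588327277509}$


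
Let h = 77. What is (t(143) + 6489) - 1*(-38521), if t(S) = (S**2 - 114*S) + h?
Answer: 49234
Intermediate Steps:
t(S) = 77 + S**2 - 114*S (t(S) = (S**2 - 114*S) + 77 = 77 + S**2 - 114*S)
(t(143) + 6489) - 1*(-38521) = ((77 + 143**2 - 114*143) + 6489) - 1*(-38521) = ((77 + 20449 - 16302) + 6489) + 38521 = (4224 + 6489) + 38521 = 10713 + 38521 = 49234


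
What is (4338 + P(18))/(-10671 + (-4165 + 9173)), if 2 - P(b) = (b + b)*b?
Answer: -3692/5663 ≈ -0.65195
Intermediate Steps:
P(b) = 2 - 2*b² (P(b) = 2 - (b + b)*b = 2 - 2*b*b = 2 - 2*b²)
(4338 + P(18))/(-10671 + (-4165 + 9173)) = (4338 + (2 - 2*18²))/(-10671 + (-4165 + 9173)) = (4338 + (2 - 2*324))/(-10671 + 5008) = (4338 + (2 - 648))/(-5663) = (4338 - 646)*(-1/5663) = 3692*(-1/5663) = -3692/5663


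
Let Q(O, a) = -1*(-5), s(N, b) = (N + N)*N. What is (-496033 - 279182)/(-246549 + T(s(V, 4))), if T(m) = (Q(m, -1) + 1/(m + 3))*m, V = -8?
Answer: 14507595/4601993 ≈ 3.1525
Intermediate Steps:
s(N, b) = 2*N**2 (s(N, b) = (2*N)*N = 2*N**2)
Q(O, a) = 5
T(m) = m*(5 + 1/(3 + m)) (T(m) = (5 + 1/(m + 3))*m = (5 + 1/(3 + m))*m = m*(5 + 1/(3 + m)))
(-496033 - 279182)/(-246549 + T(s(V, 4))) = (-496033 - 279182)/(-246549 + (2*(-8)**2)*(16 + 5*(2*(-8)**2))/(3 + 2*(-8)**2)) = -775215/(-246549 + (2*64)*(16 + 5*(2*64))/(3 + 2*64)) = -775215/(-246549 + 128*(16 + 5*128)/(3 + 128)) = -775215/(-246549 + 128*(16 + 640)/131) = -775215/(-246549 + 128*(1/131)*656) = -775215/(-246549 + 83968/131) = -775215/(-32213951/131) = -775215*(-131/32213951) = 14507595/4601993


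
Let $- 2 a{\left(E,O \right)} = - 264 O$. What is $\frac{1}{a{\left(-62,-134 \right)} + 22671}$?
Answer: $\frac{1}{4983} \approx 0.00020068$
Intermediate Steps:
$a{\left(E,O \right)} = 132 O$ ($a{\left(E,O \right)} = - \frac{\left(-264\right) O}{2} = 132 O$)
$\frac{1}{a{\left(-62,-134 \right)} + 22671} = \frac{1}{132 \left(-134\right) + 22671} = \frac{1}{-17688 + 22671} = \frac{1}{4983}$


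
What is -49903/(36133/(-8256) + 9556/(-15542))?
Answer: 3201645534528/320236711 ≈ 9997.8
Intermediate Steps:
-49903/(36133/(-8256) + 9556/(-15542)) = -49903/(36133*(-1/8256) + 9556*(-1/15542)) = -49903/(-36133/8256 - 4778/7771) = -49903/(-320236711/64157376) = -49903*(-64157376/320236711) = 3201645534528/320236711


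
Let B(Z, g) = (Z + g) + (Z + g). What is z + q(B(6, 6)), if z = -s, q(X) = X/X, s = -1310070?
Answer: 1310071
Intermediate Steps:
B(Z, g) = 2*Z + 2*g
q(X) = 1
z = 1310070 (z = -1*(-1310070) = 1310070)
z + q(B(6, 6)) = 1310070 + 1 = 1310071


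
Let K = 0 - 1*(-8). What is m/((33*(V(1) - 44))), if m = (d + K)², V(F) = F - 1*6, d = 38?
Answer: -2116/1617 ≈ -1.3086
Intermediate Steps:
V(F) = -6 + F (V(F) = F - 6 = -6 + F)
K = 8 (K = 0 + 8 = 8)
m = 2116 (m = (38 + 8)² = 46² = 2116)
m/((33*(V(1) - 44))) = 2116/((33*((-6 + 1) - 44))) = 2116/((33*(-5 - 44))) = 2116/((33*(-49))) = 2116/(-1617) = 2116*(-1/1617) = -2116/1617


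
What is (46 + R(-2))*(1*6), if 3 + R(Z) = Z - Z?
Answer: 258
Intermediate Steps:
R(Z) = -3 (R(Z) = -3 + (Z - Z) = -3 + 0 = -3)
(46 + R(-2))*(1*6) = (46 - 3)*(1*6) = 43*6 = 258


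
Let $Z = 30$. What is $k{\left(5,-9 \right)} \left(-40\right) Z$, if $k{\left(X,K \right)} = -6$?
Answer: $7200$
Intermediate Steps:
$k{\left(5,-9 \right)} \left(-40\right) Z = \left(-6\right) \left(-40\right) 30 = 240 \cdot 30 = 7200$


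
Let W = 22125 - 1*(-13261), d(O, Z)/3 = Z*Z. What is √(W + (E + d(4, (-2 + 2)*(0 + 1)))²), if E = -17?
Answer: 5*√1427 ≈ 188.88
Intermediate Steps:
d(O, Z) = 3*Z² (d(O, Z) = 3*(Z*Z) = 3*Z²)
W = 35386 (W = 22125 + 13261 = 35386)
√(W + (E + d(4, (-2 + 2)*(0 + 1)))²) = √(35386 + (-17 + 3*((-2 + 2)*(0 + 1))²)²) = √(35386 + (-17 + 3*(0*1)²)²) = √(35386 + (-17 + 3*0²)²) = √(35386 + (-17 + 3*0)²) = √(35386 + (-17 + 0)²) = √(35386 + (-17)²) = √(35386 + 289) = √35675 = 5*√1427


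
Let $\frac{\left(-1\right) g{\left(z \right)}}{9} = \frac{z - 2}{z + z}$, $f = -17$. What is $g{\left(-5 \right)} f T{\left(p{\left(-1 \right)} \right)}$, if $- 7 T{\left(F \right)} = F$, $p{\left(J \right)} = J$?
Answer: $\frac{153}{10} \approx 15.3$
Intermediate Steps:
$T{\left(F \right)} = - \frac{F}{7}$
$g{\left(z \right)} = - \frac{9 \left(-2 + z\right)}{2 z}$ ($g{\left(z \right)} = - 9 \frac{z - 2}{z + z} = - 9 \frac{-2 + z}{2 z} = - \frac{9 \left(-2 + z\right)}{2 z}$)
$g{\left(-5 \right)} f T{\left(p{\left(-1 \right)} \right)} = \left(- \frac{9}{2} + \frac{9}{-5}\right) \left(-17\right) \left(\left(- \frac{1}{7}\right) \left(-1\right)\right) = \left(- \frac{9}{2} + 9 \left(- \frac{1}{5}\right)\right) \left(-17\right) \frac{1}{7} = \left(- \frac{9}{2} - \frac{9}{5}\right) \left(-17\right) \frac{1}{7} = \left(- \frac{63}{10}\right) \left(-17\right) \frac{1}{7} = \frac{1071}{10} \cdot \frac{1}{7} = \frac{153}{10}$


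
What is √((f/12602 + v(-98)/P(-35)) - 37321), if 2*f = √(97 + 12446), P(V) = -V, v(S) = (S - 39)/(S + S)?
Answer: √(-355765768964260305 + 378217525*√12543)/3087490 ≈ 193.19*I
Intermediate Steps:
v(S) = (-39 + S)/(2*S) (v(S) = (-39 + S)/((2*S)) = (-39 + S)*(1/(2*S)) = (-39 + S)/(2*S))
f = √12543/2 (f = √(97 + 12446)/2 = √12543/2 ≈ 55.998)
√((f/12602 + v(-98)/P(-35)) - 37321) = √(((√12543/2)/12602 + ((½)*(-39 - 98)/(-98))/((-1*(-35)))) - 37321) = √(((√12543/2)*(1/12602) + ((½)*(-1/98)*(-137))/35) - 37321) = √((√12543/25204 + (137/196)*(1/35)) - 37321) = √((√12543/25204 + 137/6860) - 37321) = √((137/6860 + √12543/25204) - 37321) = √(-256021923/6860 + √12543/25204)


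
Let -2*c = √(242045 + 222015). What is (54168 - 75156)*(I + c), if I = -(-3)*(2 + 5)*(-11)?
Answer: 4848228 + 20988*√116015 ≈ 1.1997e+7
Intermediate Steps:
c = -√116015 (c = -√(242045 + 222015)/2 = -√116015 ≈ -340.61)
I = -231 (I = -(-3)*7*(-11) = -1*(-21)*(-11) = 21*(-11) = -231)
(54168 - 75156)*(I + c) = (54168 - 75156)*(-231 - √116015) = -20988*(-231 - √116015) = 4848228 + 20988*√116015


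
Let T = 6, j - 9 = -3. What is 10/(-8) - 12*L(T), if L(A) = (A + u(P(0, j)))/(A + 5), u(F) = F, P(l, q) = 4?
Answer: -535/44 ≈ -12.159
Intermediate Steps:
j = 6 (j = 9 - 3 = 6)
L(A) = (4 + A)/(5 + A) (L(A) = (A + 4)/(A + 5) = (4 + A)/(5 + A))
10/(-8) - 12*L(T) = 10/(-8) - 12*(4 + 6)/(5 + 6) = 10*(-⅛) - 12*10/11 = -5/4 - 12*10/11 = -5/4 - 120/11 = -535/44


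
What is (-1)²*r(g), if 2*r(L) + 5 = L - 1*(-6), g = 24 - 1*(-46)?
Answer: 71/2 ≈ 35.500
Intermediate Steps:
g = 70 (g = 24 + 46 = 70)
r(L) = ½ + L/2 (r(L) = -5/2 + (L - 1*(-6))/2 = -5/2 + (L + 6)/2 = -5/2 + (6 + L)/2 = -5/2 + (3 + L/2) = ½ + L/2)
(-1)²*r(g) = (-1)²*(½ + (½)*70) = 1*(½ + 35) = 1*(71/2) = 71/2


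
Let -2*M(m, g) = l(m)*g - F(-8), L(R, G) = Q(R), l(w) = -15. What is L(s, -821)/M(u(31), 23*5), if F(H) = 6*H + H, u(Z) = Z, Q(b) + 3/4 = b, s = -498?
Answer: -1995/3338 ≈ -0.59766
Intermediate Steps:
Q(b) = -3/4 + b
L(R, G) = -3/4 + R
F(H) = 7*H
M(m, g) = -28 + 15*g/2 (M(m, g) = -(-15*g - 7*(-8))/2 = -(-15*g - 1*(-56))/2 = -(-15*g + 56)/2 = -(56 - 15*g)/2 = -28 + 15*g/2)
L(s, -821)/M(u(31), 23*5) = (-3/4 - 498)/(-28 + 15*(23*5)/2) = -1995/(4*(-28 + (15/2)*115)) = -1995/(4*(-28 + 1725/2)) = -1995/(4*1669/2) = -1995/4*2/1669 = -1995/3338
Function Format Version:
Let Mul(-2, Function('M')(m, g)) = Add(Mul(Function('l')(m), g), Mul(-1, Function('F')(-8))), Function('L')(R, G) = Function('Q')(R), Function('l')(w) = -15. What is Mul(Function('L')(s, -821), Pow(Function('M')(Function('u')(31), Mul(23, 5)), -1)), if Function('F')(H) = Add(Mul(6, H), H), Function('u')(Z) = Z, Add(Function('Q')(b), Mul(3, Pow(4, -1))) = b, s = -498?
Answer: Rational(-1995, 3338) ≈ -0.59766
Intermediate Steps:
Function('Q')(b) = Add(Rational(-3, 4), b)
Function('L')(R, G) = Add(Rational(-3, 4), R)
Function('F')(H) = Mul(7, H)
Function('M')(m, g) = Add(-28, Mul(Rational(15, 2), g)) (Function('M')(m, g) = Mul(Rational(-1, 2), Add(Mul(-15, g), Mul(-1, Mul(7, -8)))) = Mul(Rational(-1, 2), Add(Mul(-15, g), Mul(-1, -56))) = Mul(Rational(-1, 2), Add(Mul(-15, g), 56)) = Mul(Rational(-1, 2), Add(56, Mul(-15, g))) = Add(-28, Mul(Rational(15, 2), g)))
Mul(Function('L')(s, -821), Pow(Function('M')(Function('u')(31), Mul(23, 5)), -1)) = Mul(Add(Rational(-3, 4), -498), Pow(Add(-28, Mul(Rational(15, 2), Mul(23, 5))), -1)) = Mul(Rational(-1995, 4), Pow(Add(-28, Mul(Rational(15, 2), 115)), -1)) = Mul(Rational(-1995, 4), Pow(Add(-28, Rational(1725, 2)), -1)) = Mul(Rational(-1995, 4), Pow(Rational(1669, 2), -1)) = Mul(Rational(-1995, 4), Rational(2, 1669)) = Rational(-1995, 3338)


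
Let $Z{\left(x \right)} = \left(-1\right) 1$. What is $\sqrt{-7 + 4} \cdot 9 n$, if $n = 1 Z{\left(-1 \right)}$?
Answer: $- 9 i \sqrt{3} \approx - 15.588 i$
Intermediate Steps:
$Z{\left(x \right)} = -1$
$n = -1$ ($n = 1 \left(-1\right) = -1$)
$\sqrt{-7 + 4} \cdot 9 n = \sqrt{-7 + 4} \cdot 9 \left(-1\right) = \sqrt{-3} \cdot 9 \left(-1\right) = i \sqrt{3} \cdot 9 \left(-1\right) = 9 i \sqrt{3} \left(-1\right) = - 9 i \sqrt{3}$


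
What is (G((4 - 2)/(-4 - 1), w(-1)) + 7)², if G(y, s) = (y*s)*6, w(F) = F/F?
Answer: 529/25 ≈ 21.160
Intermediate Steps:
w(F) = 1
G(y, s) = 6*s*y (G(y, s) = (s*y)*6 = 6*s*y)
(G((4 - 2)/(-4 - 1), w(-1)) + 7)² = (6*1*((4 - 2)/(-4 - 1)) + 7)² = (6*1*(2/(-5)) + 7)² = (6*1*(2*(-⅕)) + 7)² = (6*1*(-⅖) + 7)² = (-12/5 + 7)² = (23/5)² = 529/25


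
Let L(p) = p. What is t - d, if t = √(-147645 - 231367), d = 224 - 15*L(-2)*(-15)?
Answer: 226 + 2*I*√94753 ≈ 226.0 + 615.64*I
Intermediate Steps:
d = -226 (d = 224 - (-30)*(-15) = 224 - 15*30 = 224 - 450 = -226)
t = 2*I*√94753 (t = √(-379012) = 2*I*√94753 ≈ 615.64*I)
t - d = 2*I*√94753 - 1*(-226) = 2*I*√94753 + 226 = 226 + 2*I*√94753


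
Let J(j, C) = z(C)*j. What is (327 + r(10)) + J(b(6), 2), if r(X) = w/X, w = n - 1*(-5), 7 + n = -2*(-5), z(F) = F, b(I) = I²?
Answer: 1999/5 ≈ 399.80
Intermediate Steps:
n = 3 (n = -7 - 2*(-5) = -7 + 10 = 3)
w = 8 (w = 3 - 1*(-5) = 3 + 5 = 8)
J(j, C) = C*j
r(X) = 8/X
(327 + r(10)) + J(b(6), 2) = (327 + 8/10) + 2*6² = (327 + 8*(⅒)) + 2*36 = (327 + ⅘) + 72 = 1639/5 + 72 = 1999/5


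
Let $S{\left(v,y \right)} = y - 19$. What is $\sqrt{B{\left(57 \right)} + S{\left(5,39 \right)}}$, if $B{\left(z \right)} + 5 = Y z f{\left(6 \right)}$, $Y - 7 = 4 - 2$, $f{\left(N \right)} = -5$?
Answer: $5 i \sqrt{102} \approx 50.497 i$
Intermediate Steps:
$Y = 9$ ($Y = 7 + \left(4 - 2\right) = 7 + 2 = 9$)
$B{\left(z \right)} = -5 - 45 z$ ($B{\left(z \right)} = -5 + 9 z \left(-5\right) = -5 - 45 z$)
$S{\left(v,y \right)} = -19 + y$
$\sqrt{B{\left(57 \right)} + S{\left(5,39 \right)}} = \sqrt{\left(-5 - 2565\right) + \left(-19 + 39\right)} = \sqrt{\left(-5 - 2565\right) + 20} = \sqrt{-2570 + 20} = \sqrt{-2550} = 5 i \sqrt{102}$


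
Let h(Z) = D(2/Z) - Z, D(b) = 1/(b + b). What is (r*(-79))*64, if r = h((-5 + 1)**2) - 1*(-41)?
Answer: -146624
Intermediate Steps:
D(b) = 1/(2*b)
h(Z) = -3*Z/4 (h(Z) = 1/(2*((2/Z))) - Z = (Z/2)/2 - Z = Z/4 - Z = -3*Z/4)
r = 29 (r = -3*(-5 + 1)**2/4 - 1*(-41) = -3/4*(-4)**2 + 41 = -3/4*16 + 41 = -12 + 41 = 29)
(r*(-79))*64 = (29*(-79))*64 = -2291*64 = -146624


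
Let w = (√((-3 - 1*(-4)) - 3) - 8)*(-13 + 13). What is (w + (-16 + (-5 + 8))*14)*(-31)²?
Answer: -174902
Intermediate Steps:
w = 0 (w = (√((-3 + 4) - 3) - 8)*0 = (√(1 - 3) - 8)*0 = (√(-2) - 8)*0 = (I*√2 - 8)*0 = (-8 + I*√2)*0 = 0)
(w + (-16 + (-5 + 8))*14)*(-31)² = (0 + (-16 + (-5 + 8))*14)*(-31)² = (0 + (-16 + 3)*14)*961 = (0 - 13*14)*961 = (0 - 182)*961 = -182*961 = -174902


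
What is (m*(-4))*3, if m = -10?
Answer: 120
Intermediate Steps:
(m*(-4))*3 = -10*(-4)*3 = 40*3 = 120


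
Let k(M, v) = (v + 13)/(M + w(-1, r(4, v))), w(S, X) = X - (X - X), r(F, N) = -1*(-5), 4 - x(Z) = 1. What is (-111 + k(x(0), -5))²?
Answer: 12100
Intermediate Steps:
x(Z) = 3 (x(Z) = 4 - 1*1 = 4 - 1 = 3)
r(F, N) = 5
w(S, X) = X (w(S, X) = X - 1*0 = X + 0 = X)
k(M, v) = (13 + v)/(5 + M) (k(M, v) = (v + 13)/(M + 5) = (13 + v)/(5 + M))
(-111 + k(x(0), -5))² = (-111 + (13 - 5)/(5 + 3))² = (-111 + 8/8)² = (-111 + (⅛)*8)² = (-111 + 1)² = (-110)² = 12100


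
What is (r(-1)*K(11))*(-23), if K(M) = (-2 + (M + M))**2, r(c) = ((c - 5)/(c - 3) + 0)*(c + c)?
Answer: 27600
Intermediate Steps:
r(c) = 2*c*(-5 + c)/(-3 + c) (r(c) = ((-5 + c)/(-3 + c) + 0)*(2*c) = ((-5 + c)/(-3 + c))*(2*c) = 2*c*(-5 + c)/(-3 + c))
K(M) = (-2 + 2*M)**2
(r(-1)*K(11))*(-23) = ((2*(-1)*(-5 - 1)/(-3 - 1))*(4*(-1 + 11)**2))*(-23) = ((2*(-1)*(-6)/(-4))*(4*10**2))*(-23) = ((2*(-1)*(-1/4)*(-6))*(4*100))*(-23) = -3*400*(-23) = -1200*(-23) = 27600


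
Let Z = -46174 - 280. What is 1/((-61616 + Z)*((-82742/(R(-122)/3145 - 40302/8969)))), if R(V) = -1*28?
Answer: -63500461/126114738538594850 ≈ -5.0351e-10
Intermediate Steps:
R(V) = -28
Z = -46454
1/((-61616 + Z)*((-82742/(R(-122)/3145 - 40302/8969)))) = 1/((-61616 - 46454)*((-82742/(-28/3145 - 40302/8969)))) = 1/((-108070)*((-82742/(-28*1/3145 - 40302*1/8969)))) = -1/(108070*((-82742/(-28/3145 - 40302/8969)))) = -1/(108070*((-82742/(-127000922/28207505)))) = -1/(108070*((-82742*(-28207505/127000922)))) = -1/(108070*1166972689355/63500461) = -1/108070*63500461/1166972689355 = -63500461/126114738538594850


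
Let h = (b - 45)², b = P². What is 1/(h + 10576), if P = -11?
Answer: 1/16352 ≈ 6.1155e-5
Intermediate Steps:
b = 121 (b = (-11)² = 121)
h = 5776 (h = (121 - 45)² = 76² = 5776)
1/(h + 10576) = 1/(5776 + 10576) = 1/16352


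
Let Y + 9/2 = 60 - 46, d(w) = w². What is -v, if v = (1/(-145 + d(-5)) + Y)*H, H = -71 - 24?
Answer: 21641/24 ≈ 901.71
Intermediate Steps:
H = -95
Y = 19/2 (Y = -9/2 + (60 - 46) = -9/2 + 14 = 19/2 ≈ 9.5000)
v = -21641/24 (v = (1/(-145 + (-5)²) + 19/2)*(-95) = (1/(-145 + 25) + 19/2)*(-95) = (1/(-120) + 19/2)*(-95) = (-1/120 + 19/2)*(-95) = (1139/120)*(-95) = -21641/24 ≈ -901.71)
-v = -1*(-21641/24) = 21641/24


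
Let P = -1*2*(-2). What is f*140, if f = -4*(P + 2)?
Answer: -3360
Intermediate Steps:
P = 4 (P = -2*(-2) = 4)
f = -24 (f = -4*(4 + 2) = -4*6 = -24)
f*140 = -24*140 = -3360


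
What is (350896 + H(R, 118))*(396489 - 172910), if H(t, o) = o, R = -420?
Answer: 78479359106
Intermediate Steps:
(350896 + H(R, 118))*(396489 - 172910) = (350896 + 118)*(396489 - 172910) = 351014*223579 = 78479359106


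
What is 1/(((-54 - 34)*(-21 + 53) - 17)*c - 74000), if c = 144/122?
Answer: -61/4717976 ≈ -1.2929e-5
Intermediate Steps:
c = 72/61 (c = 144*(1/122) = 72/61 ≈ 1.1803)
1/(((-54 - 34)*(-21 + 53) - 17)*c - 74000) = 1/(((-54 - 34)*(-21 + 53) - 17)*(72/61) - 74000) = 1/((-88*32 - 17)*(72/61) - 74000) = 1/((-2816 - 17)*(72/61) - 74000) = 1/(-2833*72/61 - 74000) = 1/(-203976/61 - 74000) = 1/(-4717976/61) = -61/4717976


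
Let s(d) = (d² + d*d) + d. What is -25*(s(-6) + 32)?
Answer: -2450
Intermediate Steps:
s(d) = d + 2*d² (s(d) = (d² + d²) + d = 2*d² + d = d + 2*d²)
-25*(s(-6) + 32) = -25*(-6*(1 + 2*(-6)) + 32) = -25*(-6*(1 - 12) + 32) = -25*(-6*(-11) + 32) = -25*(66 + 32) = -25*98 = -2450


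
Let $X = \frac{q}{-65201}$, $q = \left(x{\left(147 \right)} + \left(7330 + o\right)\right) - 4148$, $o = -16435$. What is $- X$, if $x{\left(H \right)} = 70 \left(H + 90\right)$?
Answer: $\frac{3337}{65201} \approx 0.05118$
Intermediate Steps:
$x{\left(H \right)} = 6300 + 70 H$ ($x{\left(H \right)} = 70 \left(90 + H\right) = 6300 + 70 H$)
$q = 3337$ ($q = \left(\left(6300 + 70 \cdot 147\right) + \left(7330 - 16435\right)\right) - 4148 = \left(\left(6300 + 10290\right) - 9105\right) - 4148 = \left(16590 - 9105\right) - 4148 = 7485 - 4148 = 3337$)
$X = - \frac{3337}{65201}$ ($X = \frac{3337}{-65201} = 3337 \left(- \frac{1}{65201}\right) = - \frac{3337}{65201} \approx -0.05118$)
$- X = \left(-1\right) \left(- \frac{3337}{65201}\right) = \frac{3337}{65201}$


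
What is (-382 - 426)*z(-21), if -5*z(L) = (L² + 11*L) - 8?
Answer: 163216/5 ≈ 32643.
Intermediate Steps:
z(L) = 8/5 - 11*L/5 - L²/5 (z(L) = -((L² + 11*L) - 8)/5 = -(-8 + L² + 11*L)/5 = 8/5 - 11*L/5 - L²/5)
(-382 - 426)*z(-21) = (-382 - 426)*(8/5 - 11/5*(-21) - ⅕*(-21)²) = -808*(8/5 + 231/5 - ⅕*441) = -808*(8/5 + 231/5 - 441/5) = -808*(-202/5) = 163216/5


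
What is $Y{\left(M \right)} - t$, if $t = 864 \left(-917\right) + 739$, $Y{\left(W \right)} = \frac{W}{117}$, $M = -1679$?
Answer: $\frac{92609554}{117} \approx 7.9154 \cdot 10^{5}$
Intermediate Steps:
$Y{\left(W \right)} = \frac{W}{117}$ ($Y{\left(W \right)} = W \frac{1}{117} = \frac{W}{117}$)
$t = -791549$ ($t = -792288 + 739 = -791549$)
$Y{\left(M \right)} - t = \frac{1}{117} \left(-1679\right) - -791549 = - \frac{1679}{117} + 791549 = \frac{92609554}{117}$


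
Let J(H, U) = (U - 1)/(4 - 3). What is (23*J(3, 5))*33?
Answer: 3036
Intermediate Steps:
J(H, U) = -1 + U (J(H, U) = (-1 + U)/1 = (-1 + U)*1 = -1 + U)
(23*J(3, 5))*33 = (23*(-1 + 5))*33 = (23*4)*33 = 92*33 = 3036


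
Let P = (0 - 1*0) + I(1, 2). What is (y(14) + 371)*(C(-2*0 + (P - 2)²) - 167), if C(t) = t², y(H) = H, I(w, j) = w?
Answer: -63910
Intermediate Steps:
P = 1 (P = (0 - 1*0) + 1 = (0 + 0) + 1 = 0 + 1 = 1)
(y(14) + 371)*(C(-2*0 + (P - 2)²) - 167) = (14 + 371)*((-2*0 + (1 - 2)²)² - 167) = 385*((0 + (-1)²)² - 167) = 385*((0 + 1)² - 167) = 385*(1² - 167) = 385*(1 - 167) = 385*(-166) = -63910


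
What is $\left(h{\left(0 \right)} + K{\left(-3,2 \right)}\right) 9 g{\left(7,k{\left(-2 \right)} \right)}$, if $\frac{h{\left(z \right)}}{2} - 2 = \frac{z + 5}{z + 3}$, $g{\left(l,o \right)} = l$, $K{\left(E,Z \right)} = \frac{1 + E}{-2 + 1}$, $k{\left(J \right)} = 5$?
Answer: $588$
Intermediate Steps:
$K{\left(E,Z \right)} = -1 - E$ ($K{\left(E,Z \right)} = \frac{1 + E}{-1} = \left(1 + E\right) \left(-1\right) = -1 - E$)
$h{\left(z \right)} = 4 + \frac{2 \left(5 + z\right)}{3 + z}$ ($h{\left(z \right)} = 4 + 2 \frac{z + 5}{z + 3} = 4 + 2 \frac{5 + z}{3 + z} = 4 + \frac{2 \left(5 + z\right)}{3 + z}$)
$\left(h{\left(0 \right)} + K{\left(-3,2 \right)}\right) 9 g{\left(7,k{\left(-2 \right)} \right)} = \left(\frac{2 \left(11 + 3 \cdot 0\right)}{3 + 0} - -2\right) 9 \cdot 7 = \left(\frac{2 \left(11 + 0\right)}{3} + \left(-1 + 3\right)\right) 9 \cdot 7 = \left(2 \cdot \frac{1}{3} \cdot 11 + 2\right) 9 \cdot 7 = \left(\frac{22}{3} + 2\right) 9 \cdot 7 = \frac{28}{3} \cdot 9 \cdot 7 = 84 \cdot 7 = 588$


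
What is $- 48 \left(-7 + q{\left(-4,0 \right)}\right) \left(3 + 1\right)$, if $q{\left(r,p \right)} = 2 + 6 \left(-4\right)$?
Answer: $5568$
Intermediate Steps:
$q{\left(r,p \right)} = -22$ ($q{\left(r,p \right)} = 2 - 24 = -22$)
$- 48 \left(-7 + q{\left(-4,0 \right)}\right) \left(3 + 1\right) = - 48 \left(-7 - 22\right) \left(3 + 1\right) = - 48 \left(\left(-29\right) 4\right) = \left(-48\right) \left(-116\right) = 5568$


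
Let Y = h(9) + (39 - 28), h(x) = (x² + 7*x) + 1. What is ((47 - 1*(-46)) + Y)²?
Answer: 62001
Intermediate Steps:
h(x) = 1 + x² + 7*x
Y = 156 (Y = (1 + 9² + 7*9) + (39 - 28) = (1 + 81 + 63) + 11 = 145 + 11 = 156)
((47 - 1*(-46)) + Y)² = ((47 - 1*(-46)) + 156)² = ((47 + 46) + 156)² = (93 + 156)² = 249² = 62001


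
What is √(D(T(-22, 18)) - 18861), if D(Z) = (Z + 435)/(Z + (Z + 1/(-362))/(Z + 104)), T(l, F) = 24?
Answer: I*√23667141382946637/1120751 ≈ 137.27*I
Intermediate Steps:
D(Z) = (435 + Z)/(Z + (-1/362 + Z)/(104 + Z)) (D(Z) = (435 + Z)/(Z + (Z - 1/362)/(104 + Z)) = (435 + Z)/(Z + (-1/362 + Z)/(104 + Z)))
√(D(T(-22, 18)) - 18861) = √(362*(45240 + 24² + 539*24)/(-1 + 362*24² + 38010*24) - 18861) = √(362*(45240 + 576 + 12936)/(-1 + 362*576 + 912240) - 18861) = √(362*58752/(-1 + 208512 + 912240) - 18861) = √(362*58752/1120751 - 18861) = √(362*(1/1120751)*58752 - 18861) = √(21268224/1120751 - 18861) = √(-21117216387/1120751) = I*√23667141382946637/1120751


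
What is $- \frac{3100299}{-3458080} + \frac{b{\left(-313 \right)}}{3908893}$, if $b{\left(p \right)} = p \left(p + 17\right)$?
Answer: $\frac{12439121254847}{13517264705440} \approx 0.92024$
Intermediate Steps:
$b{\left(p \right)} = p \left(17 + p\right)$
$- \frac{3100299}{-3458080} + \frac{b{\left(-313 \right)}}{3908893} = - \frac{3100299}{-3458080} + \frac{\left(-313\right) \left(17 - 313\right)}{3908893} = \left(-3100299\right) \left(- \frac{1}{3458080}\right) + \left(-313\right) \left(-296\right) \frac{1}{3908893} = \frac{3100299}{3458080} + 92648 \cdot \frac{1}{3908893} = \frac{3100299}{3458080} + \frac{92648}{3908893} = \frac{12439121254847}{13517264705440}$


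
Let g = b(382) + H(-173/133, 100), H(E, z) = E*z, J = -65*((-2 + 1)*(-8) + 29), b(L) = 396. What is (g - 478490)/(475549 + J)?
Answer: -31801901/31464076 ≈ -1.0107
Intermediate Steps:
J = -2405 (J = -65*(-1*(-8) + 29) = -65*(8 + 29) = -65*37 = -2405)
g = 35368/133 (g = 396 - 173/133*100 = 396 - 17300/133 = 35368/133 ≈ 265.92)
(g - 478490)/(475549 + J) = (35368/133 - 478490)/(475549 - 2405) = -63603802/133/473144 = -63603802/133*1/473144 = -31801901/31464076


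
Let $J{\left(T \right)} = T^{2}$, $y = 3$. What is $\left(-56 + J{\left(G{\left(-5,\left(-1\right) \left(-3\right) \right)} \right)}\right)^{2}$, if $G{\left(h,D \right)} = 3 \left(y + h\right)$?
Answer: $400$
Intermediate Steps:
$G{\left(h,D \right)} = 9 + 3 h$ ($G{\left(h,D \right)} = 3 \left(3 + h\right) = 9 + 3 h$)
$\left(-56 + J{\left(G{\left(-5,\left(-1\right) \left(-3\right) \right)} \right)}\right)^{2} = \left(-56 + \left(9 + 3 \left(-5\right)\right)^{2}\right)^{2} = \left(-56 + \left(9 - 15\right)^{2}\right)^{2} = \left(-56 + \left(-6\right)^{2}\right)^{2} = \left(-56 + 36\right)^{2} = \left(-20\right)^{2} = 400$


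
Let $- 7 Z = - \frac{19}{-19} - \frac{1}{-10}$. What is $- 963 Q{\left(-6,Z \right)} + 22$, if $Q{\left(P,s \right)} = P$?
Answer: $5800$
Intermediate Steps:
$Z = - \frac{11}{70}$ ($Z = - \frac{- \frac{19}{-19} - \frac{1}{-10}}{7} = - \frac{\left(-19\right) \left(- \frac{1}{19}\right) - - \frac{1}{10}}{7} = - \frac{1 + \frac{1}{10}}{7} = \left(- \frac{1}{7}\right) \frac{11}{10} = - \frac{11}{70} \approx -0.15714$)
$- 963 Q{\left(-6,Z \right)} + 22 = \left(-963\right) \left(-6\right) + 22 = 5778 + 22 = 5800$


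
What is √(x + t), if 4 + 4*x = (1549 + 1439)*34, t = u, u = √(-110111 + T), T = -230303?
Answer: √(25397 + I*√340414) ≈ 159.37 + 1.83*I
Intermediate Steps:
u = I*√340414 (u = √(-110111 - 230303) = √(-340414) = I*√340414 ≈ 583.45*I)
t = I*√340414 ≈ 583.45*I
x = 25397 (x = -1 + ((1549 + 1439)*34)/4 = -1 + (2988*34)/4 = -1 + (¼)*101592 = -1 + 25398 = 25397)
√(x + t) = √(25397 + I*√340414)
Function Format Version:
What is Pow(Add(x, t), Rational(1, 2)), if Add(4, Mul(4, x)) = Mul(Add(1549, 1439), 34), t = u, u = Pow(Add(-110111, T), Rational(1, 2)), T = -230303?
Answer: Pow(Add(25397, Mul(I, Pow(340414, Rational(1, 2)))), Rational(1, 2)) ≈ Add(159.37, Mul(1.830, I))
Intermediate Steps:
u = Mul(I, Pow(340414, Rational(1, 2))) (u = Pow(Add(-110111, -230303), Rational(1, 2)) = Pow(-340414, Rational(1, 2)) = Mul(I, Pow(340414, Rational(1, 2))) ≈ Mul(583.45, I))
t = Mul(I, Pow(340414, Rational(1, 2))) ≈ Mul(583.45, I)
x = 25397 (x = Add(-1, Mul(Rational(1, 4), Mul(Add(1549, 1439), 34))) = Add(-1, Mul(Rational(1, 4), Mul(2988, 34))) = Add(-1, Mul(Rational(1, 4), 101592)) = Add(-1, 25398) = 25397)
Pow(Add(x, t), Rational(1, 2)) = Pow(Add(25397, Mul(I, Pow(340414, Rational(1, 2)))), Rational(1, 2))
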